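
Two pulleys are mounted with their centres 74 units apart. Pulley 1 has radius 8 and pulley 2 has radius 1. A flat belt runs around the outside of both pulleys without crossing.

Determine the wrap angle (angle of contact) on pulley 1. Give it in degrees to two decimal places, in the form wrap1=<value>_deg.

open belt: β = asin((r2−r1)/C) = asin(-7/74) = -5.4280°
wrap1 = π − 2β = 190.8560°
wrap2 = π + 2β = 169.1440°

wrap1=190.86_deg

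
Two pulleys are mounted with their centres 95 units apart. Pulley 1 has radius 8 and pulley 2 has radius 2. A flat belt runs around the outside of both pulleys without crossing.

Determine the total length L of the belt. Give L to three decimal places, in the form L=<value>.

L=221.795

open belt: β = asin((r2−r1)/C) = asin(-6/95) = -3.6211°
wrap1 = π − 2β = 187.2422°
wrap2 = π + 2β = 172.7578°
tangent length = C·cosβ = 94.8103
L = r1·wrap1 + r2·wrap2 + 2·C·cosβ = 8·3.2680 + 2·3.0152 + 2·94.8103 = 221.7950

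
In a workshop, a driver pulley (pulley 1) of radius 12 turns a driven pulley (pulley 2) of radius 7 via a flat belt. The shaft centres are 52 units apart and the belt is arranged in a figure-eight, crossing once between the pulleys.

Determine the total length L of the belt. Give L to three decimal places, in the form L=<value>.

crossed belt: β = asin((r1+r2)/C) = asin(19/52) = 21.4313°
wrap1 = wrap2 = π + 2β = 222.8625°
tangent length = C·cosβ = 48.4045
L = (r1+r2)·wrap + 2·C·cosβ = 19·3.8897 + 2·48.4045 = 170.7131

L=170.713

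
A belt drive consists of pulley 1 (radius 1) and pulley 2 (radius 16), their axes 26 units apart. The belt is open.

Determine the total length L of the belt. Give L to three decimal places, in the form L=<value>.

open belt: β = asin((r2−r1)/C) = asin(15/26) = 35.2344°
wrap1 = π − 2β = 109.5312°
wrap2 = π + 2β = 250.4688°
tangent length = C·cosβ = 21.2368
L = r1·wrap1 + r2·wrap2 + 2·C·cosβ = 1·1.9117 + 16·4.3715 + 2·21.2368 = 114.3293

L=114.329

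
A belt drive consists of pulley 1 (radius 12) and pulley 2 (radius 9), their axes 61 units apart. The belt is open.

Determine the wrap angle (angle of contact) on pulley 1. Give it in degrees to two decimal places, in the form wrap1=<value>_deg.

wrap1=185.64_deg

open belt: β = asin((r2−r1)/C) = asin(-3/61) = -2.8190°
wrap1 = π − 2β = 185.6379°
wrap2 = π + 2β = 174.3621°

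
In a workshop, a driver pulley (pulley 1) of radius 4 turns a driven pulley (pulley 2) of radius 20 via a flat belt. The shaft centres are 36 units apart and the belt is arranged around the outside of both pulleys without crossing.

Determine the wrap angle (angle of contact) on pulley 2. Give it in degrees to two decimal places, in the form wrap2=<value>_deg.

open belt: β = asin((r2−r1)/C) = asin(16/36) = 26.3878°
wrap1 = π − 2β = 127.2244°
wrap2 = π + 2β = 232.7756°

wrap2=232.78_deg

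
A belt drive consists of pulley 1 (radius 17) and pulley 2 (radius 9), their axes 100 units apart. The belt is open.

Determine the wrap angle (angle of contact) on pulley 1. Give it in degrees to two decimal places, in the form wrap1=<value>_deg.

open belt: β = asin((r2−r1)/C) = asin(-8/100) = -4.5886°
wrap1 = π − 2β = 189.1771°
wrap2 = π + 2β = 170.8229°

wrap1=189.18_deg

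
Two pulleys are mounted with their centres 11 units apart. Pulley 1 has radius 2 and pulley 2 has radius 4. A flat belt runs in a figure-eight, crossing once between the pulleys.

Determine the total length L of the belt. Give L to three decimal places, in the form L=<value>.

crossed belt: β = asin((r1+r2)/C) = asin(6/11) = 33.0557°
wrap1 = wrap2 = π + 2β = 246.1115°
tangent length = C·cosβ = 9.2195
L = (r1+r2)·wrap + 2·C·cosβ = 6·4.2955 + 2·9.2195 = 44.2118

L=44.212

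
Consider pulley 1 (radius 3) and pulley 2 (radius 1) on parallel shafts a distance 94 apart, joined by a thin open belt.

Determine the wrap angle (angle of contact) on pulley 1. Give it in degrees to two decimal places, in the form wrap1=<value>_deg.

open belt: β = asin((r2−r1)/C) = asin(-2/94) = -1.2192°
wrap1 = π − 2β = 182.4383°
wrap2 = π + 2β = 177.5617°

wrap1=182.44_deg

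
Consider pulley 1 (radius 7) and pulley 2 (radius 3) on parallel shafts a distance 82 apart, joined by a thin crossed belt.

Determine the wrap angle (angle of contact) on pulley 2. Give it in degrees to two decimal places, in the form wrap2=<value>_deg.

crossed belt: β = asin((r1+r2)/C) = asin(10/82) = 7.0047°
wrap1 = wrap2 = π + 2β = 194.0095°

wrap2=194.01_deg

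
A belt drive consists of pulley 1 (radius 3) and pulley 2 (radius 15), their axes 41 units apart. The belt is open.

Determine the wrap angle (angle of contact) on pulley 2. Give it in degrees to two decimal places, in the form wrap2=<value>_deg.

open belt: β = asin((r2−r1)/C) = asin(12/41) = 17.0186°
wrap1 = π − 2β = 145.9627°
wrap2 = π + 2β = 214.0373°

wrap2=214.04_deg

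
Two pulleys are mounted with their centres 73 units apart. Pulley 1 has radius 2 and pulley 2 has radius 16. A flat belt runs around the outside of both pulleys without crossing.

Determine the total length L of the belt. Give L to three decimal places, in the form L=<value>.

open belt: β = asin((r2−r1)/C) = asin(14/73) = 11.0567°
wrap1 = π − 2β = 157.8865°
wrap2 = π + 2β = 202.1135°
tangent length = C·cosβ = 71.6450
L = r1·wrap1 + r2·wrap2 + 2·C·cosβ = 2·2.7556 + 16·3.5275 + 2·71.6450 = 205.2419

L=205.242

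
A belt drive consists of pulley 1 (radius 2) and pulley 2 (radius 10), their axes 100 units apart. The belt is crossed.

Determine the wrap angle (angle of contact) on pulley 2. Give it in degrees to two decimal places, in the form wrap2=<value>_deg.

crossed belt: β = asin((r1+r2)/C) = asin(12/100) = 6.8921°
wrap1 = wrap2 = π + 2β = 193.7842°

wrap2=193.78_deg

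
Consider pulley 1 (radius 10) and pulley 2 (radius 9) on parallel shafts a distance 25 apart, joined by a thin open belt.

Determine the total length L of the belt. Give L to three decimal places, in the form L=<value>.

open belt: β = asin((r2−r1)/C) = asin(-1/25) = -2.2924°
wrap1 = π − 2β = 184.5849°
wrap2 = π + 2β = 175.4151°
tangent length = C·cosβ = 24.9800
L = r1·wrap1 + r2·wrap2 + 2·C·cosβ = 10·3.2216 + 9·3.0616 + 2·24.9800 = 109.7303

L=109.730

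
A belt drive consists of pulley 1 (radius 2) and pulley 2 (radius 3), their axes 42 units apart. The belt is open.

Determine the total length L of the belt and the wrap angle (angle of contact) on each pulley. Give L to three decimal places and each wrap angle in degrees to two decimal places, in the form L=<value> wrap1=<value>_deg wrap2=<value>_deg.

L=99.732 wrap1=177.27_deg wrap2=182.73_deg

open belt: β = asin((r2−r1)/C) = asin(1/42) = 1.3643°
wrap1 = π − 2β = 177.2714°
wrap2 = π + 2β = 182.7286°
tangent length = C·cosβ = 41.9881
L = r1·wrap1 + r2·wrap2 + 2·C·cosβ = 2·3.0940 + 3·3.1892 + 2·41.9881 = 99.7318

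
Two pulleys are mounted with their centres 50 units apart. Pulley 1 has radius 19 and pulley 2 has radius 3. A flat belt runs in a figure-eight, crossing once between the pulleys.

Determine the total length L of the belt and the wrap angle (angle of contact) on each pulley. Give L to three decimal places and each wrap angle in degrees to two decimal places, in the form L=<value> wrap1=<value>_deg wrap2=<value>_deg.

L=178.961 wrap1=232.21_deg wrap2=232.21_deg

crossed belt: β = asin((r1+r2)/C) = asin(22/50) = 26.1039°
wrap1 = wrap2 = π + 2β = 232.2078°
tangent length = C·cosβ = 44.8999
L = (r1+r2)·wrap + 2·C·cosβ = 22·4.0528 + 2·44.8999 = 178.9612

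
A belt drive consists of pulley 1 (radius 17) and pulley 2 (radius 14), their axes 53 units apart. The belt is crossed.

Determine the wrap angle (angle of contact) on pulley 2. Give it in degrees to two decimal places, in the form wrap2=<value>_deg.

crossed belt: β = asin((r1+r2)/C) = asin(31/53) = 35.7963°
wrap1 = wrap2 = π + 2β = 251.5927°

wrap2=251.59_deg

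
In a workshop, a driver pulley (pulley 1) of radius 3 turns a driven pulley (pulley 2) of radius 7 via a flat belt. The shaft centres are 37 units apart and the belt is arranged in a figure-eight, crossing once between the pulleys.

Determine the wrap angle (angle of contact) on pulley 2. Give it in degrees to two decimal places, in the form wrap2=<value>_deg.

wrap2=211.36_deg

crossed belt: β = asin((r1+r2)/C) = asin(10/37) = 15.6804°
wrap1 = wrap2 = π + 2β = 211.3607°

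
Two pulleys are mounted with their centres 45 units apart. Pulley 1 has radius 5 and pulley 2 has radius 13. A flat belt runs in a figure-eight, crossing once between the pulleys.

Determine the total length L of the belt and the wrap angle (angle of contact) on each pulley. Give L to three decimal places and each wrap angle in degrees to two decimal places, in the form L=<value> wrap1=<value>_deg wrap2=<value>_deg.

L=153.850 wrap1=227.16_deg wrap2=227.16_deg

crossed belt: β = asin((r1+r2)/C) = asin(18/45) = 23.5782°
wrap1 = wrap2 = π + 2β = 227.1564°
tangent length = C·cosβ = 41.2432
L = (r1+r2)·wrap + 2·C·cosβ = 18·3.9646 + 2·41.2432 = 153.8496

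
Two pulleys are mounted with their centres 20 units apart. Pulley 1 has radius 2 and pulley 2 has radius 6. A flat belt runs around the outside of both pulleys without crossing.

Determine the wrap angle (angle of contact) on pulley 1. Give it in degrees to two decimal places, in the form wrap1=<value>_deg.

wrap1=156.93_deg

open belt: β = asin((r2−r1)/C) = asin(4/20) = 11.5370°
wrap1 = π − 2β = 156.9261°
wrap2 = π + 2β = 203.0739°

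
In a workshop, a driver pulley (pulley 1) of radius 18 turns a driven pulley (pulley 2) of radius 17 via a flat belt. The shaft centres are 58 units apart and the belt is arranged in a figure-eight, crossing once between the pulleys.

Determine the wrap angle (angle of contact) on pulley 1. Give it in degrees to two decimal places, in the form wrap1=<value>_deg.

crossed belt: β = asin((r1+r2)/C) = asin(35/58) = 37.1173°
wrap1 = wrap2 = π + 2β = 254.2345°

wrap1=254.23_deg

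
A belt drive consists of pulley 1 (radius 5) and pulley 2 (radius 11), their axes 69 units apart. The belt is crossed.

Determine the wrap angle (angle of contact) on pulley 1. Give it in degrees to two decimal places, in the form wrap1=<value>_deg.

wrap1=206.82_deg

crossed belt: β = asin((r1+r2)/C) = asin(16/69) = 13.4080°
wrap1 = wrap2 = π + 2β = 206.8160°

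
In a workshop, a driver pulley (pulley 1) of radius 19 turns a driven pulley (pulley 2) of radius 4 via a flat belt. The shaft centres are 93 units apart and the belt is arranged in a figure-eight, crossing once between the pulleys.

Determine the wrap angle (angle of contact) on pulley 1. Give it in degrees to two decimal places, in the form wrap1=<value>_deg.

wrap1=208.64_deg

crossed belt: β = asin((r1+r2)/C) = asin(23/93) = 14.3185°
wrap1 = wrap2 = π + 2β = 208.6370°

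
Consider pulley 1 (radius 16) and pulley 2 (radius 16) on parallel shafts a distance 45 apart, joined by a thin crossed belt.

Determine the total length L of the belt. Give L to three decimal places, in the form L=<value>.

crossed belt: β = asin((r1+r2)/C) = asin(32/45) = 45.3254°
wrap1 = wrap2 = π + 2β = 270.6508°
tangent length = C·cosβ = 31.6386
L = (r1+r2)·wrap + 2·C·cosβ = 32·4.7237 + 2·31.6386 = 214.4371

L=214.437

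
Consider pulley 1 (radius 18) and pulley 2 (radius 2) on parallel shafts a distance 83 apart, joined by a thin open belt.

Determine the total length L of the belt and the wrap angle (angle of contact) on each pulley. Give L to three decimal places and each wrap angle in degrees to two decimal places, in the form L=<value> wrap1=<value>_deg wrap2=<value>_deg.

open belt: β = asin((r2−r1)/C) = asin(-16/83) = -11.1145°
wrap1 = π − 2β = 202.2291°
wrap2 = π + 2β = 157.7709°
tangent length = C·cosβ = 81.4432
L = r1·wrap1 + r2·wrap2 + 2·C·cosβ = 18·3.5296 + 2·2.7536 + 2·81.4432 = 231.9259

L=231.926 wrap1=202.23_deg wrap2=157.77_deg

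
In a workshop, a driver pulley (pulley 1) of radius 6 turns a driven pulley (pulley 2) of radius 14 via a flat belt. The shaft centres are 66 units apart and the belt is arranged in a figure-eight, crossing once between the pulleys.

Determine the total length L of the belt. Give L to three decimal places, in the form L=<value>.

L=200.940

crossed belt: β = asin((r1+r2)/C) = asin(20/66) = 17.6397°
wrap1 = wrap2 = π + 2β = 215.2794°
tangent length = C·cosβ = 62.8967
L = (r1+r2)·wrap + 2·C·cosβ = 20·3.7573 + 2·62.8967 = 200.9402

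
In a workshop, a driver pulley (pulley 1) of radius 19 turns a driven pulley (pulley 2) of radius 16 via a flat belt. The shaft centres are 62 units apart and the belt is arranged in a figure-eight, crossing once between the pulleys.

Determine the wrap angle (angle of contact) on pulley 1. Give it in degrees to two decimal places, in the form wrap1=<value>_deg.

crossed belt: β = asin((r1+r2)/C) = asin(35/62) = 34.3687°
wrap1 = wrap2 = π + 2β = 248.7374°

wrap1=248.74_deg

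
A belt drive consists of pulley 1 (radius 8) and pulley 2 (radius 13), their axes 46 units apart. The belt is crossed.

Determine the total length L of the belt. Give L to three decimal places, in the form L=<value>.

crossed belt: β = asin((r1+r2)/C) = asin(21/46) = 27.1629°
wrap1 = wrap2 = π + 2β = 234.3258°
tangent length = C·cosβ = 40.9268
L = (r1+r2)·wrap + 2·C·cosβ = 21·4.0898 + 2·40.9268 = 167.7384

L=167.738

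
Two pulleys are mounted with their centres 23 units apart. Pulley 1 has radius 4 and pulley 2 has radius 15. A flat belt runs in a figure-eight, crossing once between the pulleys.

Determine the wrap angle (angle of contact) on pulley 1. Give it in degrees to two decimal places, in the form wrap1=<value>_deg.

crossed belt: β = asin((r1+r2)/C) = asin(19/23) = 55.6988°
wrap1 = wrap2 = π + 2β = 291.3977°

wrap1=291.40_deg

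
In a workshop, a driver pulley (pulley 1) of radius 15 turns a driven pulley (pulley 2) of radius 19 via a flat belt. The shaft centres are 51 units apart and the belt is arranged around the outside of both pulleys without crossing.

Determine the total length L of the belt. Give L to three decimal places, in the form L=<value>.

L=209.128

open belt: β = asin((r2−r1)/C) = asin(4/51) = 4.4984°
wrap1 = π − 2β = 171.0032°
wrap2 = π + 2β = 188.9968°
tangent length = C·cosβ = 50.8429
L = r1·wrap1 + r2·wrap2 + 2·C·cosβ = 15·2.9846 + 19·3.2986 + 2·50.8429 = 209.1280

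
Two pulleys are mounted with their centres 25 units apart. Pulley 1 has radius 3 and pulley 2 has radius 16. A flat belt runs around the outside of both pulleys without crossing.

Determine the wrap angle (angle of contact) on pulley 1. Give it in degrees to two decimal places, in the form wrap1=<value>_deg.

open belt: β = asin((r2−r1)/C) = asin(13/25) = 31.3323°
wrap1 = π − 2β = 117.3355°
wrap2 = π + 2β = 242.6645°

wrap1=117.34_deg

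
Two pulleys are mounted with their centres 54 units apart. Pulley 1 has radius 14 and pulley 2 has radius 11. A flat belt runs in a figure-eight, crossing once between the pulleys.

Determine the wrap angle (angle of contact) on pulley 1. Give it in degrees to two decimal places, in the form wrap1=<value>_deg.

wrap1=235.16_deg

crossed belt: β = asin((r1+r2)/C) = asin(25/54) = 27.5785°
wrap1 = wrap2 = π + 2β = 235.1569°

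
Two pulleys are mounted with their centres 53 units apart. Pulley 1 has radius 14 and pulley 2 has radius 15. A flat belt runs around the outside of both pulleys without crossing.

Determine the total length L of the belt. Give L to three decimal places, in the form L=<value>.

L=197.125

open belt: β = asin((r2−r1)/C) = asin(1/53) = 1.0811°
wrap1 = π − 2β = 177.8378°
wrap2 = π + 2β = 182.1622°
tangent length = C·cosβ = 52.9906
L = r1·wrap1 + r2·wrap2 + 2·C·cosβ = 14·3.1039 + 15·3.1793 + 2·52.9906 = 197.1251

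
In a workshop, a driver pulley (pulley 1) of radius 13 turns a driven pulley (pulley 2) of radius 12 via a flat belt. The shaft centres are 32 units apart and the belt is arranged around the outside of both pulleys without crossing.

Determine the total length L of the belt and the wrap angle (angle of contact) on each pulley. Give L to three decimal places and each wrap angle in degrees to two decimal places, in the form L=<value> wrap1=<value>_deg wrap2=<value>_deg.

open belt: β = asin((r2−r1)/C) = asin(-1/32) = -1.7908°
wrap1 = π − 2β = 183.5816°
wrap2 = π + 2β = 176.4184°
tangent length = C·cosβ = 31.9844
L = r1·wrap1 + r2·wrap2 + 2·C·cosβ = 13·3.2041 + 12·3.0791 + 2·31.9844 = 142.5711

L=142.571 wrap1=183.58_deg wrap2=176.42_deg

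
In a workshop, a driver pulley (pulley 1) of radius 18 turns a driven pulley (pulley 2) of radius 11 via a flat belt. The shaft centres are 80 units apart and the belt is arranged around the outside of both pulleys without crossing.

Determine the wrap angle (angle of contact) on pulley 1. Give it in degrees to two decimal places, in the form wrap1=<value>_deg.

open belt: β = asin((r2−r1)/C) = asin(-7/80) = -5.0198°
wrap1 = π − 2β = 190.0396°
wrap2 = π + 2β = 169.9604°

wrap1=190.04_deg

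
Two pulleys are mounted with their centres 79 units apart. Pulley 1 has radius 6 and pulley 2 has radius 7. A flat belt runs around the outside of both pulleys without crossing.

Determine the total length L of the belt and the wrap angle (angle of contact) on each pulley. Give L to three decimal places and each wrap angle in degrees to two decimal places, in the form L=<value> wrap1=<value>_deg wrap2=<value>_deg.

open belt: β = asin((r2−r1)/C) = asin(1/79) = 0.7253°
wrap1 = π − 2β = 178.5494°
wrap2 = π + 2β = 181.4506°
tangent length = C·cosβ = 78.9937
L = r1·wrap1 + r2·wrap2 + 2·C·cosβ = 6·3.1163 + 7·3.1669 + 2·78.9937 = 198.8534

L=198.853 wrap1=178.55_deg wrap2=181.45_deg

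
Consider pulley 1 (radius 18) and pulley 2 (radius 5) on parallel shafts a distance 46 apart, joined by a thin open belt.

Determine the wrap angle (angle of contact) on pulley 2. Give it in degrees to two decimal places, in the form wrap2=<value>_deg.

wrap2=147.17_deg

open belt: β = asin((r2−r1)/C) = asin(-13/46) = -16.4160°
wrap1 = π − 2β = 212.8319°
wrap2 = π + 2β = 147.1681°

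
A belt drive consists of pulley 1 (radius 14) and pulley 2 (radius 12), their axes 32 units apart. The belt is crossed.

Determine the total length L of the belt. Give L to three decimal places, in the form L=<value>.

crossed belt: β = asin((r1+r2)/C) = asin(26/32) = 54.3409°
wrap1 = wrap2 = π + 2β = 288.6818°
tangent length = C·cosβ = 18.6548
L = (r1+r2)·wrap + 2·C·cosβ = 26·5.0384 + 2·18.6548 = 168.3092

L=168.309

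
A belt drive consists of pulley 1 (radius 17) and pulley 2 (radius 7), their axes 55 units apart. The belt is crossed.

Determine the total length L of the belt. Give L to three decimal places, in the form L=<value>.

L=196.048

crossed belt: β = asin((r1+r2)/C) = asin(24/55) = 25.8721°
wrap1 = wrap2 = π + 2β = 231.7442°
tangent length = C·cosβ = 49.4874
L = (r1+r2)·wrap + 2·C·cosβ = 24·4.0447 + 2·49.4874 = 196.0475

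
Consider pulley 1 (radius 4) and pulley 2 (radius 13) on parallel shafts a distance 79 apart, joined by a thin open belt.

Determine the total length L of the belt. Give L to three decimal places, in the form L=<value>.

open belt: β = asin((r2−r1)/C) = asin(9/79) = 6.5416°
wrap1 = π − 2β = 166.9169°
wrap2 = π + 2β = 193.0831°
tangent length = C·cosβ = 78.4857
L = r1·wrap1 + r2·wrap2 + 2·C·cosβ = 4·2.9132 + 13·3.3699 + 2·78.4857 = 212.4335

L=212.434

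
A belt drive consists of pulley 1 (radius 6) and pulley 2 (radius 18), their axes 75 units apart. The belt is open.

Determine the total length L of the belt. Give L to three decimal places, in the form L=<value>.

open belt: β = asin((r2−r1)/C) = asin(12/75) = 9.2069°
wrap1 = π − 2β = 161.5862°
wrap2 = π + 2β = 198.4138°
tangent length = C·cosβ = 74.0338
L = r1·wrap1 + r2·wrap2 + 2·C·cosβ = 6·2.8202 + 18·3.4630 + 2·74.0338 = 227.3224

L=227.322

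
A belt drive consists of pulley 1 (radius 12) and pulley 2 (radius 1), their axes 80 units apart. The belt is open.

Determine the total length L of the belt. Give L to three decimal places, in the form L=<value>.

open belt: β = asin((r2−r1)/C) = asin(-11/80) = -7.9032°
wrap1 = π − 2β = 195.8064°
wrap2 = π + 2β = 164.1936°
tangent length = C·cosβ = 79.2401
L = r1·wrap1 + r2·wrap2 + 2·C·cosβ = 12·3.4175 + 1·2.8657 + 2·79.2401 = 202.3556

L=202.356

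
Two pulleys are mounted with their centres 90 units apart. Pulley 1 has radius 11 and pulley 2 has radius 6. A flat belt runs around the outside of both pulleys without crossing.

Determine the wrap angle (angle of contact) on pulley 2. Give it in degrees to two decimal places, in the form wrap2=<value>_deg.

wrap2=173.63_deg

open belt: β = asin((r2−r1)/C) = asin(-5/90) = -3.1847°
wrap1 = π − 2β = 186.3695°
wrap2 = π + 2β = 173.6305°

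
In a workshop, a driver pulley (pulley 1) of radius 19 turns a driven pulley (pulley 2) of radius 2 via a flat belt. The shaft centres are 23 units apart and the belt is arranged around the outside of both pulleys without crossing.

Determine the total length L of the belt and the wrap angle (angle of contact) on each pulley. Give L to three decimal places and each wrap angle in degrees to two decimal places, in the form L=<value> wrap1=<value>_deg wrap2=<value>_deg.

open belt: β = asin((r2−r1)/C) = asin(-17/23) = -47.6574°
wrap1 = π − 2β = 275.3148°
wrap2 = π + 2β = 84.6852°
tangent length = C·cosβ = 15.4919
L = r1·wrap1 + r2·wrap2 + 2·C·cosβ = 19·4.8051 + 2·1.4780 + 2·15.4919 = 125.2378

L=125.238 wrap1=275.31_deg wrap2=84.69_deg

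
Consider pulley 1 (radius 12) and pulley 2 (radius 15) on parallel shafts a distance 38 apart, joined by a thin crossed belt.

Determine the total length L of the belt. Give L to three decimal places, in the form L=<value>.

L=180.975

crossed belt: β = asin((r1+r2)/C) = asin(27/38) = 45.2778°
wrap1 = wrap2 = π + 2β = 270.5555°
tangent length = C·cosβ = 26.7395
L = (r1+r2)·wrap + 2·C·cosβ = 27·4.7221 + 2·26.7395 = 180.9752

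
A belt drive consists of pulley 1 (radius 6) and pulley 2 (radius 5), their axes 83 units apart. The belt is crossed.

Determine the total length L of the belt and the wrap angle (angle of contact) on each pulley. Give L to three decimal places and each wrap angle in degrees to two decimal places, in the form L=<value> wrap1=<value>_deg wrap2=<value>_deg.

crossed belt: β = asin((r1+r2)/C) = asin(11/83) = 7.6158°
wrap1 = wrap2 = π + 2β = 195.2316°
tangent length = C·cosβ = 82.2679
L = (r1+r2)·wrap + 2·C·cosβ = 11·3.4074 + 2·82.2679 = 202.0175

L=202.017 wrap1=195.23_deg wrap2=195.23_deg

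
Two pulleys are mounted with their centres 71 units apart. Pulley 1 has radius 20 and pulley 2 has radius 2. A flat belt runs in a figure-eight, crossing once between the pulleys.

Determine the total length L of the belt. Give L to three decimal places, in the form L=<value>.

L=217.988

crossed belt: β = asin((r1+r2)/C) = asin(22/71) = 18.0507°
wrap1 = wrap2 = π + 2β = 216.1015°
tangent length = C·cosβ = 67.5056
L = (r1+r2)·wrap + 2·C·cosβ = 22·3.7717 + 2·67.5056 = 217.9881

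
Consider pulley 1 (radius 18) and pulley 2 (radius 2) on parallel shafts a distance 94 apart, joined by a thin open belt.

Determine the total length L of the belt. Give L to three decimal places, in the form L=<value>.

open belt: β = asin((r2−r1)/C) = asin(-16/94) = -9.8002°
wrap1 = π − 2β = 199.6004°
wrap2 = π + 2β = 160.3996°
tangent length = C·cosβ = 92.6283
L = r1·wrap1 + r2·wrap2 + 2·C·cosβ = 18·3.4837 + 2·2.7995 + 2·92.6283 = 253.5619

L=253.562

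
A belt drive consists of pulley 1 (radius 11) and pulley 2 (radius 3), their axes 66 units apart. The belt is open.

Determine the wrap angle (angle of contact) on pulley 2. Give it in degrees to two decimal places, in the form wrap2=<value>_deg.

wrap2=166.08_deg

open belt: β = asin((r2−r1)/C) = asin(-8/66) = -6.9621°
wrap1 = π − 2β = 193.9241°
wrap2 = π + 2β = 166.0759°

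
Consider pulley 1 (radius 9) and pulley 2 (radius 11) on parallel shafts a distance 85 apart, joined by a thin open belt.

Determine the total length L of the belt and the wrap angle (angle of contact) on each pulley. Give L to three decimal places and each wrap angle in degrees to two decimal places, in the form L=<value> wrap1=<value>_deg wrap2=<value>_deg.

open belt: β = asin((r2−r1)/C) = asin(2/85) = 1.3483°
wrap1 = π − 2β = 177.3035°
wrap2 = π + 2β = 182.6965°
tangent length = C·cosβ = 84.9765
L = r1·wrap1 + r2·wrap2 + 2·C·cosβ = 9·3.0945 + 11·3.1887 + 2·84.9765 = 232.8789

L=232.879 wrap1=177.30_deg wrap2=182.70_deg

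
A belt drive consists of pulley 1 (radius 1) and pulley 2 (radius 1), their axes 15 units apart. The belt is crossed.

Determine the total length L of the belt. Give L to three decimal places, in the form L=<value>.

crossed belt: β = asin((r1+r2)/C) = asin(2/15) = 7.6623°
wrap1 = wrap2 = π + 2β = 195.3245°
tangent length = C·cosβ = 14.8661
L = (r1+r2)·wrap + 2·C·cosβ = 2·3.4091 + 2·14.8661 = 36.5502

L=36.550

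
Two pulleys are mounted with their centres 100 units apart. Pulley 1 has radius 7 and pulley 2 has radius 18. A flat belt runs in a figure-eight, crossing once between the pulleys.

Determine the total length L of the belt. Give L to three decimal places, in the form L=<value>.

crossed belt: β = asin((r1+r2)/C) = asin(25/100) = 14.4775°
wrap1 = wrap2 = π + 2β = 208.9550°
tangent length = C·cosβ = 96.8246
L = (r1+r2)·wrap + 2·C·cosβ = 25·3.6470 + 2·96.8246 = 284.8230

L=284.823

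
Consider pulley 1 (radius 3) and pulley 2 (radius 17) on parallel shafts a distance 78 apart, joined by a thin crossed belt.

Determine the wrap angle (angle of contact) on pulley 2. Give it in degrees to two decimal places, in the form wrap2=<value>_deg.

wrap2=209.71_deg

crossed belt: β = asin((r1+r2)/C) = asin(20/78) = 14.8572°
wrap1 = wrap2 = π + 2β = 209.7143°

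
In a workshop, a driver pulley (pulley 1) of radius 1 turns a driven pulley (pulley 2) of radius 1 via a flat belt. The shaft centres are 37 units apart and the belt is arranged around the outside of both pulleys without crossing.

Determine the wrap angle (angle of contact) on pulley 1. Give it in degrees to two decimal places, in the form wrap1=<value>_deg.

open belt: β = asin((r2−r1)/C) = asin(0/37) = 0.0000°
wrap1 = π − 2β = 180.0000°
wrap2 = π + 2β = 180.0000°

wrap1=180.00_deg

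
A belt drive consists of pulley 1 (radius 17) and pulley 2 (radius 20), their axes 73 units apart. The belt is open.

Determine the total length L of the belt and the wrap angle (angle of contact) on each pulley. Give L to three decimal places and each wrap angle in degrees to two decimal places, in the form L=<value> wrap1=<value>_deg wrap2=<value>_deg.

L=262.362 wrap1=175.29_deg wrap2=184.71_deg

open belt: β = asin((r2−r1)/C) = asin(3/73) = 2.3553°
wrap1 = π − 2β = 175.2894°
wrap2 = π + 2β = 184.7106°
tangent length = C·cosβ = 72.9383
L = r1·wrap1 + r2·wrap2 + 2·C·cosβ = 17·3.0594 + 20·3.2238 + 2·72.9383 = 262.3622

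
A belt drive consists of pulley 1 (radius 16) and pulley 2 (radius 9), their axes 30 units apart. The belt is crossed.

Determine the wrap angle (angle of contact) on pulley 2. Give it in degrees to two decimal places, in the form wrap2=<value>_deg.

wrap2=292.89_deg

crossed belt: β = asin((r1+r2)/C) = asin(25/30) = 56.4427°
wrap1 = wrap2 = π + 2β = 292.8854°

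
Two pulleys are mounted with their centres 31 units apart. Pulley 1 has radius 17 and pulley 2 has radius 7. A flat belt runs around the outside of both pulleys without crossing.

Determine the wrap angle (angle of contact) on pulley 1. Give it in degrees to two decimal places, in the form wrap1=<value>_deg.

wrap1=217.64_deg

open belt: β = asin((r2−r1)/C) = asin(-10/31) = -18.8191°
wrap1 = π − 2β = 217.6381°
wrap2 = π + 2β = 142.3619°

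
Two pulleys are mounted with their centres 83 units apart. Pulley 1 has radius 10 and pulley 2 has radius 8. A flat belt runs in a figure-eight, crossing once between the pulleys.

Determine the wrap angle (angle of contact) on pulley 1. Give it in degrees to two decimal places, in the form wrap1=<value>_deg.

crossed belt: β = asin((r1+r2)/C) = asin(18/83) = 12.5251°
wrap1 = wrap2 = π + 2β = 205.0502°

wrap1=205.05_deg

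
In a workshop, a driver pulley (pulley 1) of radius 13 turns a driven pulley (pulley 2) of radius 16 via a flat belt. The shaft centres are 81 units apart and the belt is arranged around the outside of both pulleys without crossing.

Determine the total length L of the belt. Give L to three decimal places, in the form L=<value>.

L=253.217

open belt: β = asin((r2−r1)/C) = asin(3/81) = 2.1226°
wrap1 = π − 2β = 175.7549°
wrap2 = π + 2β = 184.2451°
tangent length = C·cosβ = 80.9444
L = r1·wrap1 + r2·wrap2 + 2·C·cosβ = 13·3.0675 + 16·3.2157 + 2·80.9444 = 253.2173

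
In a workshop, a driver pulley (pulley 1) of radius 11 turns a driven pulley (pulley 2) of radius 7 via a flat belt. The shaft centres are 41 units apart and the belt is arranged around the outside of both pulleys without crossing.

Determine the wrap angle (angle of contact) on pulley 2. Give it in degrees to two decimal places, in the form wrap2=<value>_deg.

wrap2=168.80_deg

open belt: β = asin((r2−r1)/C) = asin(-4/41) = -5.5987°
wrap1 = π − 2β = 191.1975°
wrap2 = π + 2β = 168.8025°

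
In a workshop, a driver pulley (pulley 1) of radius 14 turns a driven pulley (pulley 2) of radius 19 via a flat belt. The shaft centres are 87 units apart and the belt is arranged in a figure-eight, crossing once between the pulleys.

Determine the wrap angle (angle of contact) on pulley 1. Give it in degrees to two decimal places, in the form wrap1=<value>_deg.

crossed belt: β = asin((r1+r2)/C) = asin(33/87) = 22.2910°
wrap1 = wrap2 = π + 2β = 224.5819°

wrap1=224.58_deg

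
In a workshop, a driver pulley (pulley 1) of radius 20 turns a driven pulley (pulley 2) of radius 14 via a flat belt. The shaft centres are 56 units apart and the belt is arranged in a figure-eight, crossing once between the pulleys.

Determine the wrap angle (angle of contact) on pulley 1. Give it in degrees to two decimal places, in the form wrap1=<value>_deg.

crossed belt: β = asin((r1+r2)/C) = asin(34/56) = 37.3832°
wrap1 = wrap2 = π + 2β = 254.7664°

wrap1=254.77_deg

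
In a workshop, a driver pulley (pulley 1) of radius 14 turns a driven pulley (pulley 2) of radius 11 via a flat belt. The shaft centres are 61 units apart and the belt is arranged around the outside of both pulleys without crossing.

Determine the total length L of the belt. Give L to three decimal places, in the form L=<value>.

open belt: β = asin((r2−r1)/C) = asin(-3/61) = -2.8190°
wrap1 = π − 2β = 185.6379°
wrap2 = π + 2β = 174.3621°
tangent length = C·cosβ = 60.9262
L = r1·wrap1 + r2·wrap2 + 2·C·cosβ = 14·3.2400 + 11·3.0432 + 2·60.9262 = 200.6874

L=200.687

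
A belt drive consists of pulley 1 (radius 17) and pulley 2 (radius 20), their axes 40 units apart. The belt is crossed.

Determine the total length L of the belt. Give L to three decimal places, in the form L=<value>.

L=234.033

crossed belt: β = asin((r1+r2)/C) = asin(37/40) = 67.6684°
wrap1 = wrap2 = π + 2β = 315.3367°
tangent length = C·cosβ = 15.1987
L = (r1+r2)·wrap + 2·C·cosβ = 37·5.5037 + 2·15.1987 = 234.0329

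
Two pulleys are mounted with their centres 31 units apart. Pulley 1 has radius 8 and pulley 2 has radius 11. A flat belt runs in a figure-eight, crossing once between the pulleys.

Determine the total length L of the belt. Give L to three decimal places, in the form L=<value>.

crossed belt: β = asin((r1+r2)/C) = asin(19/31) = 37.7997°
wrap1 = wrap2 = π + 2β = 255.5994°
tangent length = C·cosβ = 24.4949
L = (r1+r2)·wrap + 2·C·cosβ = 19·4.4611 + 2·24.4949 = 133.7498

L=133.750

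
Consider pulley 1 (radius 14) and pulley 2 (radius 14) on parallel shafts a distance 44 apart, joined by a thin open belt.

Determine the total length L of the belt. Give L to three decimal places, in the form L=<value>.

L=175.965

open belt: β = asin((r2−r1)/C) = asin(0/44) = 0.0000°
wrap1 = π − 2β = 180.0000°
wrap2 = π + 2β = 180.0000°
tangent length = C·cosβ = 44.0000
L = r1·wrap1 + r2·wrap2 + 2·C·cosβ = 14·3.1416 + 14·3.1416 + 2·44.0000 = 175.9646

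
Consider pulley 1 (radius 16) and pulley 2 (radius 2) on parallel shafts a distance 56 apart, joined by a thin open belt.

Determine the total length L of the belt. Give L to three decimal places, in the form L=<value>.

open belt: β = asin((r2−r1)/C) = asin(-14/56) = -14.4775°
wrap1 = π − 2β = 208.9550°
wrap2 = π + 2β = 151.0450°
tangent length = C·cosβ = 54.2218
L = r1·wrap1 + r2·wrap2 + 2·C·cosβ = 16·3.6470 + 2·2.6362 + 2·54.2218 = 172.0672

L=172.067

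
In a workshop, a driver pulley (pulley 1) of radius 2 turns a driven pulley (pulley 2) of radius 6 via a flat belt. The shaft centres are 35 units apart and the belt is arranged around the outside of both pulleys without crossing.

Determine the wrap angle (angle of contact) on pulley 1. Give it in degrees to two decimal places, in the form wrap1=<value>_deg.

wrap1=166.88_deg

open belt: β = asin((r2−r1)/C) = asin(4/35) = 6.5624°
wrap1 = π − 2β = 166.8751°
wrap2 = π + 2β = 193.1249°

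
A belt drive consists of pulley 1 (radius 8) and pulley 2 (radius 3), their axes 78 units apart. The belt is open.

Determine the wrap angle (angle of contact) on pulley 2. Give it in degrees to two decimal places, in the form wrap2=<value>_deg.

wrap2=172.65_deg

open belt: β = asin((r2−r1)/C) = asin(-5/78) = -3.6753°
wrap1 = π − 2β = 187.3507°
wrap2 = π + 2β = 172.6493°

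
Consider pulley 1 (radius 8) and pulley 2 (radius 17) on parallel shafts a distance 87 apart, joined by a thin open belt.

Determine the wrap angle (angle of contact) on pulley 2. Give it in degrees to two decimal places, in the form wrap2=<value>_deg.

open belt: β = asin((r2−r1)/C) = asin(9/87) = 5.9378°
wrap1 = π − 2β = 168.1245°
wrap2 = π + 2β = 191.8755°

wrap2=191.88_deg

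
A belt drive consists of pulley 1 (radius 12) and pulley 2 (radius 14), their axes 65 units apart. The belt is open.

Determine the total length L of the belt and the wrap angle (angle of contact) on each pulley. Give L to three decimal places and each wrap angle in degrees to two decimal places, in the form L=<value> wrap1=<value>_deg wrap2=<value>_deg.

open belt: β = asin((r2−r1)/C) = asin(2/65) = 1.7632°
wrap1 = π − 2β = 176.4735°
wrap2 = π + 2β = 183.5265°
tangent length = C·cosβ = 64.9692
L = r1·wrap1 + r2·wrap2 + 2·C·cosβ = 12·3.0800 + 14·3.2031 + 2·64.9692 = 211.7430

L=211.743 wrap1=176.47_deg wrap2=183.53_deg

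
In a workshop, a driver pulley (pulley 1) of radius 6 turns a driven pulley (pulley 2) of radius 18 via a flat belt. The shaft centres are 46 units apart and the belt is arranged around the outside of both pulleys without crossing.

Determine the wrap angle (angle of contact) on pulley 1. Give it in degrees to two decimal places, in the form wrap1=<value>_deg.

wrap1=149.76_deg

open belt: β = asin((r2−r1)/C) = asin(12/46) = 15.1217°
wrap1 = π − 2β = 149.7567°
wrap2 = π + 2β = 210.2433°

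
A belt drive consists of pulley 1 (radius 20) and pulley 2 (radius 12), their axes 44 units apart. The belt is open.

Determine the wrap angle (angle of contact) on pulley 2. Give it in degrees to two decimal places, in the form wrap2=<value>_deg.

wrap2=159.05_deg

open belt: β = asin((r2−r1)/C) = asin(-8/44) = -10.4757°
wrap1 = π − 2β = 200.9514°
wrap2 = π + 2β = 159.0486°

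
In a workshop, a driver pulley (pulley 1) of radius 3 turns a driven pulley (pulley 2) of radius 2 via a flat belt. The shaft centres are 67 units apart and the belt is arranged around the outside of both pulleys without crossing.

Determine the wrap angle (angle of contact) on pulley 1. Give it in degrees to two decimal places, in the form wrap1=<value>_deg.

open belt: β = asin((r2−r1)/C) = asin(-1/67) = -0.8552°
wrap1 = π − 2β = 181.7104°
wrap2 = π + 2β = 178.2896°

wrap1=181.71_deg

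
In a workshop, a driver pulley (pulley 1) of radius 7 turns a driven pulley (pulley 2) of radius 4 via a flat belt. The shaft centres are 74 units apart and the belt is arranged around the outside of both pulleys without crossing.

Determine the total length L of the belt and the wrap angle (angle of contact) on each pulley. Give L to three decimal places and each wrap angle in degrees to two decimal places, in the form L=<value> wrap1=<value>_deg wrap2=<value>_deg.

L=182.679 wrap1=184.65_deg wrap2=175.35_deg

open belt: β = asin((r2−r1)/C) = asin(-3/74) = -2.3234°
wrap1 = π − 2β = 184.6469°
wrap2 = π + 2β = 175.3531°
tangent length = C·cosβ = 73.9392
L = r1·wrap1 + r2·wrap2 + 2·C·cosβ = 7·3.2227 + 4·3.0605 + 2·73.9392 = 182.6792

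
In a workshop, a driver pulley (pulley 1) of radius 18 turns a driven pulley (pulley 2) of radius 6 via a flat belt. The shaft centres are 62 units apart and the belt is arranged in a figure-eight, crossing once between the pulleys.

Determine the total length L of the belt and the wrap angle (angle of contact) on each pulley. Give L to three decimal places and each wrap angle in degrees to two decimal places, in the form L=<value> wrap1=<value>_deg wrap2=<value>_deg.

crossed belt: β = asin((r1+r2)/C) = asin(24/62) = 22.7740°
wrap1 = wrap2 = π + 2β = 225.5479°
tangent length = C·cosβ = 57.1664
L = (r1+r2)·wrap + 2·C·cosβ = 24·3.9366 + 2·57.1664 = 208.8101

L=208.810 wrap1=225.55_deg wrap2=225.55_deg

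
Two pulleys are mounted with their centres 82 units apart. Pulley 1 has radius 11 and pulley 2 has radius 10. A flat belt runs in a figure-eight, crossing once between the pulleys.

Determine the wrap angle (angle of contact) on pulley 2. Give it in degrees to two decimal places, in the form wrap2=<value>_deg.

crossed belt: β = asin((r1+r2)/C) = asin(21/82) = 14.8386°
wrap1 = wrap2 = π + 2β = 209.6773°

wrap2=209.68_deg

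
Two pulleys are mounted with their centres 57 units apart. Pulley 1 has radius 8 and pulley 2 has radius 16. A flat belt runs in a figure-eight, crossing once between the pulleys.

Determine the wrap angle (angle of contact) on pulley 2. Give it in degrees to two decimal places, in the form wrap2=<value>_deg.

wrap2=229.80_deg

crossed belt: β = asin((r1+r2)/C) = asin(24/57) = 24.9011°
wrap1 = wrap2 = π + 2β = 229.8021°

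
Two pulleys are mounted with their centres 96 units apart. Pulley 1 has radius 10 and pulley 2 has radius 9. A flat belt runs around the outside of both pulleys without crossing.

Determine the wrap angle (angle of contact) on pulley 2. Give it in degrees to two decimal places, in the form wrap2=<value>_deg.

wrap2=178.81_deg

open belt: β = asin((r2−r1)/C) = asin(-1/96) = -0.5968°
wrap1 = π − 2β = 181.1937°
wrap2 = π + 2β = 178.8063°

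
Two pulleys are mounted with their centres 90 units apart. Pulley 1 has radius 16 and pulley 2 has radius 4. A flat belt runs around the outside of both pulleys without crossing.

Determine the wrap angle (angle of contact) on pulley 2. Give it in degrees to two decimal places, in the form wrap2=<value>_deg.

wrap2=164.68_deg

open belt: β = asin((r2−r1)/C) = asin(-12/90) = -7.6623°
wrap1 = π − 2β = 195.3245°
wrap2 = π + 2β = 164.6755°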